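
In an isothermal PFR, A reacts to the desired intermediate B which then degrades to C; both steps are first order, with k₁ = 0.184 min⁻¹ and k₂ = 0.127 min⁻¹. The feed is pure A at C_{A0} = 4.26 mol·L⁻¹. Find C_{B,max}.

1.86 mol·L⁻¹

For a first-order series the maximum intermediate yield is C_{B,max}/C_{A0} = (k₁/k₂)^[k₂/(k₂−k₁)].
= (0.184/0.127)^(0.127/(0.127−0.184)) = (1.449)^(-2.228) = 0.4378.
C_{B,max} = 0.4378×4.26 = 1.86 mol·L⁻¹.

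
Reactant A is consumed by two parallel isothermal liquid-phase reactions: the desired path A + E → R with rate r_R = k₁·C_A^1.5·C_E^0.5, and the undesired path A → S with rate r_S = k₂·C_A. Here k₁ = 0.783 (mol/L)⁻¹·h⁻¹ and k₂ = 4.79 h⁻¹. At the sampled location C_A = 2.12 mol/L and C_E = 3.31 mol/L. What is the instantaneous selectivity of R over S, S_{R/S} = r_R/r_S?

0.433

S_{R/S} = r_R/r_S = (k₁·C_A^1.5·C_E^0.5)/(k₂·C_A) = (k₁/k₂)·C_A^0.5·C_E^0.5.
= (0.783×2.120^1.5×3.310^0.5) / (4.79×2.120) = 4.397/10.15 = 0.433.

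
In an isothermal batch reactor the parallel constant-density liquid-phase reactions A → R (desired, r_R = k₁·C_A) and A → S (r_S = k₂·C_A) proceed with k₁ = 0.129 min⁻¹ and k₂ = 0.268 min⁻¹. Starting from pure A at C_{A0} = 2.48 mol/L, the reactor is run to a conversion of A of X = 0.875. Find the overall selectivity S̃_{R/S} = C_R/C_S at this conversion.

0.481

C_A = C_{A0}(1−X) = 0.3100 mol/L.
Both paths are first order in A, so the instantaneous fraction to R is constant: dC_R/d(−C_A) = k₁/(k₁+k₂) = 0.3249.
C_R = 0.3249·(C_{A0}−C_A) = 0.3249×2.170 = 0.705 mol/L.
C_S = (C_{A0}−C_A)−C_R = 1.465 mol/L; S̃_{R/S} = 0.7051/1.465 = 0.481.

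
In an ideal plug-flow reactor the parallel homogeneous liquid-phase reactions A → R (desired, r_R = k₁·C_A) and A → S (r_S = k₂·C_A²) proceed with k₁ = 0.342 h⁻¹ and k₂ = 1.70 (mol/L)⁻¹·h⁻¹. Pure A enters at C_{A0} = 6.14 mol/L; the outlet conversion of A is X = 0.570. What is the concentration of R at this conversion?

0.161 mol/L

C_A = C_{A0}(1−X) = 2.640 mol/L.
Along a PFR/batch, dC_R/dC_A = −r_R/(r_R+r_S) = −k₁/(k₁+k₂·C_A).
Integrating from C_{A0} to C_A: C_R = (0.342/1.70)·ln[(0.342+1.70·6.14)/(0.342+1.70·2.64)] = 0.2012·ln(10.78/4.830) = 0.1615 mol/L.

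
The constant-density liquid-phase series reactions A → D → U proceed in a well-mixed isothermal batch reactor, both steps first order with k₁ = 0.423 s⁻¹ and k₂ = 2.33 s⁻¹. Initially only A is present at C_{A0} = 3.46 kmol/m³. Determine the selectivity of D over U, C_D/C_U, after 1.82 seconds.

0.228

For first-order series with pure A initially, C_D(t) = k₁C_{A0}/(k₂−k₁)·(e^(−k₁t) − e^(−k₂t)).
e^(−k₁t) = e^(−0.423×1.82) = e^(−0.7699) = 0.4631; e^(−k₂t) = e^(−4.241) = 0.01440.
C_D = 0.423×3.46/(2.33−0.423) × (0.4631−0.01440) = 0.7675×0.4487 = 0.3444 kmol/m³.
C_A = C_{A0}e^(−k₁t) = 1.602 kmol/m³, so C_U = C_{A0}−C_A−C_D = 1.513 kmol/m³; C_D/C_U = 0.228.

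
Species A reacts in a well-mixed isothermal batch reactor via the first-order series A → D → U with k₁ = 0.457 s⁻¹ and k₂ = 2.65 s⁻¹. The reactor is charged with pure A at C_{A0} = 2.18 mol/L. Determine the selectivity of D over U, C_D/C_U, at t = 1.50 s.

Solving the coupled first-order balances gives C_D(t) = [k₁/(k₂−k₁)]·C_{A0}·(e^(−k₁t) − e^(−k₂t)).
e^(−k₁t) = e^(−0.457×1.50) = e^(−0.6855) = 0.5038; e^(−k₂t) = e^(−3.975) = 0.01878.
C_D = 0.457×2.18/(2.65−0.457) × (0.5038−0.01878) = 0.4543×0.4851 = 0.2204 mol/L.
C_A = C_{A0}e^(−k₁t) = 1.098 mol/L, so C_U = C_{A0}−C_A−C_D = 0.8613 mol/L; C_D/C_U = 0.256.

0.256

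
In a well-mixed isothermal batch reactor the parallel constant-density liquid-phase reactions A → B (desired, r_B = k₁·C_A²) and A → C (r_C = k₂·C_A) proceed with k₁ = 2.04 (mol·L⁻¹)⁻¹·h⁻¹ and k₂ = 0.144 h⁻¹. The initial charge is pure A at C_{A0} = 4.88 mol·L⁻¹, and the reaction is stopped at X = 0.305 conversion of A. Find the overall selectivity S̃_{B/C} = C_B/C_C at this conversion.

58.0

C_A = C_{A0}(1−X) = 3.392 mol·L⁻¹.
Along a PFR/batch, dC_C/dC_A = −r_C/(r_B+r_C) = −k₂/(k₂+k₁·C_A).
Integrating from C_{A0} to C_A: C_C = (0.144/2.04)·ln[(0.144+2.04·4.88)/(0.144+2.04·3.39)] = 0.07059·ln(10.10/7.063) = 0.02524 mol·L⁻¹.
Then C_B = (C_{A0}−C_A) − C_C = 1.488 − 0.02524 = 1.463 mol·L⁻¹.
S̃_{B/C} = C_B/C_C = 1.463/0.02524 = 58.0.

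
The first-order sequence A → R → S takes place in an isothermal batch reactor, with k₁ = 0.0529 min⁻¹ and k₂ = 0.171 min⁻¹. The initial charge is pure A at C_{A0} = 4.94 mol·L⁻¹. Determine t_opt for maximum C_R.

9.93 min

The intermediate peaks when r₁ = r₂, i.e. k₁e^(−k₁t) = k₂e^(−k₂t), giving t_opt = ln(k₂/k₁)/(k₂−k₁).
= ln(0.171/0.0529)/(0.171−0.0529) = ln(3.233)/0.1181 = 1.173/0.1181 = 9.93 min.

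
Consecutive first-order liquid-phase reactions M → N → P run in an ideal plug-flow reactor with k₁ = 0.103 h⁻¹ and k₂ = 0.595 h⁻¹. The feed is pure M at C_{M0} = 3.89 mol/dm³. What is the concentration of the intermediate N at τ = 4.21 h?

Solving the coupled first-order balances gives C_N(τ) = [k₁/(k₂−k₁)]·C_{M0}·(e^(−k₁τ) − e^(−k₂τ)).
e^(−k₁τ) = e^(−0.103×4.21) = e^(−0.4336) = 0.6482; e^(−k₂τ) = e^(−2.505) = 0.08168.
C_N = 0.103×3.89/(0.595−0.103) × (0.6482−0.08168) = 0.8144×0.5665 = 0.4613 mol/dm³.

0.461 mol/dm³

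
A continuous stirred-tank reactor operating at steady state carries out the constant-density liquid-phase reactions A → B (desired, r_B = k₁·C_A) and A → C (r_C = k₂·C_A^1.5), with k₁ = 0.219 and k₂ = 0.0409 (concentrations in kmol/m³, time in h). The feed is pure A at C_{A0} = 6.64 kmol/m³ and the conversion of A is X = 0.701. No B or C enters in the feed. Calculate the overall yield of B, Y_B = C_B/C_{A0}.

Exit C_A = C_{A0}(1−X) = 6.64×0.299 = 1.985 kmol/m³.
In a CSTR the entire volume is at exit conditions, so r_B = 0.219×1.985 = 0.4348 and r_C = 0.0409×1.985^1.5 = 0.1144.
Fraction of consumed A going to B: r_B/(r_B+r_C) = 0.7917.
C_B = 0.7917·C_{A0}·X = 0.7917×6.64×0.701 = 3.68 kmol/m³; Y_B = C_B/C_{A0} = 0.555.

0.555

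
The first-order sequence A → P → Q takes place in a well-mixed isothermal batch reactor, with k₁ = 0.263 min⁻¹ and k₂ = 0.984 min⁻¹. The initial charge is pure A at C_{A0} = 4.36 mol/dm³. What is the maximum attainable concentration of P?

0.720 mol/dm³

For a first-order series the maximum intermediate yield is C_{P,max}/C_{A0} = (k₁/k₂)^[k₂/(k₂−k₁)].
= (0.263/0.984)^(0.984/(0.984−0.263)) = (0.2673)^(1.365) = 0.1652.
C_{P,max} = 0.1652×4.36 = 0.720 mol/dm³.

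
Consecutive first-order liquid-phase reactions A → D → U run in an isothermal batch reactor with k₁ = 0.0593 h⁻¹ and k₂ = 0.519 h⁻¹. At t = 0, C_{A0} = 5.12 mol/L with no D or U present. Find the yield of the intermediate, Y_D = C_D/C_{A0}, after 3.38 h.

For first-order series with pure A initially, C_D(t) = k₁C_{A0}/(k₂−k₁)·(e^(−k₁t) − e^(−k₂t)).
e^(−k₁t) = e^(−0.0593×3.38) = e^(−0.2004) = 0.8184; e^(−k₂t) = e^(−1.754) = 0.1730.
C_D = 0.0593×5.12/(0.519−0.0593) × (0.8184−0.1730) = 0.6605×0.6453 = 0.4262 mol/L.
Y_D = C_D/C_{A0} = 0.4262/5.12 = 0.0832.

0.0832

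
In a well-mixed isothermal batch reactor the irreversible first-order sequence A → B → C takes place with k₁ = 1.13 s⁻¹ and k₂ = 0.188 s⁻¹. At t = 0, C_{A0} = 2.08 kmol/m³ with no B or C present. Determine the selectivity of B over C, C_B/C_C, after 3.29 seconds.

1.72

The intermediate concentration in a first-order A→B→C sequence is C_B = k₁C_{A0}(e^(−k₁t) − e^(−k₂t))/(k₂−k₁).
e^(−k₁t) = e^(−1.13×3.29) = e^(−3.718) = 0.02429; e^(−k₂t) = e^(−0.6185) = 0.5387.
C_B = 1.13×2.08/(0.188−1.13) × (0.02429−0.5387) = (-2.495)×(-0.5145) = 1.284 kmol/m³.
C_A = C_{A0}e^(−k₁t) = 0.05052 kmol/m³, so C_C = C_{A0}−C_A−C_B = 0.7459 kmol/m³; C_B/C_C = 1.72.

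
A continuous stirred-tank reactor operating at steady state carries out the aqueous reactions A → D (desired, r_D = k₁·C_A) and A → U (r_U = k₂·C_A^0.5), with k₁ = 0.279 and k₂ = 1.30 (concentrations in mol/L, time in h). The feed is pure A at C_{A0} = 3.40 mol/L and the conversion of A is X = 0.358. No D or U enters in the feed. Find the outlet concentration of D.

Exit C_A = C_{A0}(1−X) = 3.40×0.642 = 2.183 mol/L.
Rates in a CSTR are evaluated at the outlet concentration: r_D = 0.279×2.183 = 0.6090, r_U = 1.30×2.183^0.5 = 1.921.
Fraction of consumed A going to D: r_D/(r_D+r_U) = 0.2407.
C_D = 0.2407·C_{A0}·X = 0.2407×3.40×0.358 = 0.293 mol/L.

0.293 mol/L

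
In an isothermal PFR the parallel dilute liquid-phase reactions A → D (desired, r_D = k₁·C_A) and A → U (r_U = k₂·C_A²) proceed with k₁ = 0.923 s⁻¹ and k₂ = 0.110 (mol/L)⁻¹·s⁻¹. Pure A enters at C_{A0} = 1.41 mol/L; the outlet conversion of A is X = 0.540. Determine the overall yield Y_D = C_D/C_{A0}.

C_A = C_{A0}(1−X) = 0.6486 mol/L.
Along a PFR/batch, dC_D/dC_A = −r_D/(r_D+r_U) = −k₁/(k₁+k₂·C_A).
Integrating from C_{A0} to C_A: C_D = (0.923/0.110)·ln[(0.923+0.110·1.41)/(0.923+0.110·0.649)] = 8.391·ln(1.078/0.9943) = 0.6786 mol/L.
Y_D = C_D/C_{A0} = 0.6786/1.41 = 0.481.

0.481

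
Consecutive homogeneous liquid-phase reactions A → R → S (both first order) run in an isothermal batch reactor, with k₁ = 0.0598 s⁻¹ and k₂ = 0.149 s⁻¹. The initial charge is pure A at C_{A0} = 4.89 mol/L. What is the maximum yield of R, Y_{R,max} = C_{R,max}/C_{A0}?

0.218

At the optimum, C_{R,max}/C_{A0} = (k₁/k₂)^[k₂/(k₂−k₁)].
= (0.0598/0.149)^(0.149/(0.149−0.0598)) = (0.4013)^(1.670) = 0.2176.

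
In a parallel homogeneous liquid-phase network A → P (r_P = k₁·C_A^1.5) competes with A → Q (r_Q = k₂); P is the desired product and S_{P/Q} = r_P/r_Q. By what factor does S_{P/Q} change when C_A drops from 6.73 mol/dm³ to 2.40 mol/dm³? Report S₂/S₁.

S_{P/Q} = (k₁/k₂)·C_A^1.5, so S₂/S₁ = (C_{A,2}/C_{A,1})^1.5.
= (2.40/6.73)^1.5 = (0.3566)^1.5 = 0.213.

0.213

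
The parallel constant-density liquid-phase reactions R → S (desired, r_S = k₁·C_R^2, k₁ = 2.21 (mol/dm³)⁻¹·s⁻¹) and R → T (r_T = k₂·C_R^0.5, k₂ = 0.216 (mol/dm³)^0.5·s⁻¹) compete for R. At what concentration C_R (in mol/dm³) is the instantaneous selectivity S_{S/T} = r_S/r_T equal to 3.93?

0.528 mol/dm³

S_{S/T} = (k₁/k₂)·C_R^1.5 ⇒ C_R = (S·k₂/k₁)^(1/1.5).
= (3.93×0.216/2.21)^(0.6667) = (0.3841)^(0.6667) = 0.528 mol/dm³.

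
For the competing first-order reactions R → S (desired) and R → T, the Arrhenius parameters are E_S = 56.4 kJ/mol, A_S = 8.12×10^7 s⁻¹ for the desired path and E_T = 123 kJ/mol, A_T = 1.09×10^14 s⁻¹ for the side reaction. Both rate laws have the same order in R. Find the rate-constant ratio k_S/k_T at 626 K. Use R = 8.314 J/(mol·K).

0.269

With equal orders, S_{S/T} = k_S/k_T = (A_S/A_T)·exp[(E_T−E_S)/(RT)].
(E_T−E_S)/(RT) = (123−56.4)×10³/(8.314×626) = 66600/5205 = 12.80.
k_S/k_T = (8.12×10^7/1.09×10^14)·exp(12.80) = 7.450×10^-7 × 3.609×10^5 = 0.269.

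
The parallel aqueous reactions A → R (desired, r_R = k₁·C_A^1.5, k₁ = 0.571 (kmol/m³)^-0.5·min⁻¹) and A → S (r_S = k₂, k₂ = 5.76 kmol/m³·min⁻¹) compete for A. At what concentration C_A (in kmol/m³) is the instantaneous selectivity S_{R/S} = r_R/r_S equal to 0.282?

S_{R/S} = (k₁/k₂)·C_A^1.5 ⇒ C_A = (S·k₂/k₁)^(1/1.5).
= (0.282×5.76/0.571)^(0.6667) = (2.845)^(0.6667) = 2.01 kmol/m³.

2.01 kmol/m³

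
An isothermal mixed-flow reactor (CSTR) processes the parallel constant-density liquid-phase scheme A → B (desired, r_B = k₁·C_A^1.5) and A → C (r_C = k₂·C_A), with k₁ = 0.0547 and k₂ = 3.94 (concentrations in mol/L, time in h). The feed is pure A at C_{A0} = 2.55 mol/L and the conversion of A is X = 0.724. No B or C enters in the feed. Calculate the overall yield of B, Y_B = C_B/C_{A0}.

Exit C_A = C_{A0}(1−X) = 2.55×0.276 = 0.7038 mol/L.
In a CSTR the entire volume is at exit conditions, so r_B = 0.0547×0.7038^1.5 = 0.03230 and r_C = 3.94×0.7038 = 2.773.
Fraction of consumed A going to B: r_B/(r_B+r_C) = 0.01151.
C_B = 0.01151·C_{A0}·X = 0.01151×2.55×0.724 = 0.0213 mol/L; Y_B = C_B/C_{A0} = 0.00834.

0.00834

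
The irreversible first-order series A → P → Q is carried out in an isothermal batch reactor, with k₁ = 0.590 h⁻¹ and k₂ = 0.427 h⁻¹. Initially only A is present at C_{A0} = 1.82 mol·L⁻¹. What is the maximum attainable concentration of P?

0.780 mol·L⁻¹

At the optimum, C_{P,max}/C_{A0} = (k₁/k₂)^[k₂/(k₂−k₁)].
= (0.590/0.427)^(0.427/(0.427−0.590)) = (1.382)^(-2.620) = 0.4287.
C_{P,max} = 0.4287×1.82 = 0.780 mol·L⁻¹.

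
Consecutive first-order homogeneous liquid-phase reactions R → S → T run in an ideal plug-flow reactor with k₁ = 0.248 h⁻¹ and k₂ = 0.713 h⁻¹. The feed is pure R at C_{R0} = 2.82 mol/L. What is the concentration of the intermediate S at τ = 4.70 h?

0.416 mol/L

The intermediate concentration in a first-order A→B→C sequence is C_S = k₁C_{R0}(e^(−k₁τ) − e^(−k₂τ))/(k₂−k₁).
e^(−k₁τ) = e^(−0.248×4.70) = e^(−1.166) = 0.3117; e^(−k₂τ) = e^(−3.351) = 0.03505.
C_S = 0.248×2.82/(0.713−0.248) × (0.3117−0.03505) = 1.504×0.2767 = 0.4161 mol/L.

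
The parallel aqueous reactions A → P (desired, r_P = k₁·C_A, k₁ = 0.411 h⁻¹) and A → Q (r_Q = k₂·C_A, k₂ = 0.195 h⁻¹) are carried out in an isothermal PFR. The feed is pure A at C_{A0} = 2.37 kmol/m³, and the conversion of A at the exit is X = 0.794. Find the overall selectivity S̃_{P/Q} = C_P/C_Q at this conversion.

2.11

C_A = C_{A0}(1−X) = 0.4882 kmol/m³.
Both paths are first order in A, so the instantaneous fraction to P is constant: dC_P/d(−C_A) = k₁/(k₁+k₂) = 0.6782.
C_P = 0.6782·(C_{A0}−C_A) = 0.6782×1.882 = 1.28 kmol/m³.
C_Q = (C_{A0}−C_A)−C_P = 0.6055 kmol/m³; S̃_{P/Q} = 1.276/0.6055 = 2.11.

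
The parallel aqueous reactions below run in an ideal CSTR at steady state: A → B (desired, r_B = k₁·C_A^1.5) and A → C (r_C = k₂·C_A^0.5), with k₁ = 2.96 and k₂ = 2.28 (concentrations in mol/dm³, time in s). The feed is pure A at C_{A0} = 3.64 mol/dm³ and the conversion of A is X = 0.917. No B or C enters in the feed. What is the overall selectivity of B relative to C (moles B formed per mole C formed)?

Exit C_A = C_{A0}(1−X) = 3.64×0.0830 = 0.3021 mol/dm³.
A CSTR operates uniformly at the exit composition, giving r_B = 0.4915 and r_C = 1.253 (each k·C_A^n at C_A = 0.3021).
Overall selectivity = C_B/C_C = r_Bτ/(r_Cτ) = r_B/r_C = 0.392.

0.392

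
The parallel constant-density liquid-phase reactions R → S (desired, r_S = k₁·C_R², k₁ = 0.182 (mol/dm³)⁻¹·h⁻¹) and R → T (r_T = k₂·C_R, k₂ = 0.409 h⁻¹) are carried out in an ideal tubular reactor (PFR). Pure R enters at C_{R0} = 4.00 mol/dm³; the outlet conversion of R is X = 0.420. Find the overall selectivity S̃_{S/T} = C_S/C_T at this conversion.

C_R = C_{R0}(1−X) = 2.320 mol/dm³.
Along a PFR/batch, dC_T/dC_R = −r_T/(r_S+r_T) = −k₂/(k₂+k₁·C_R).
Integrating from C_{R0} to C_R: C_T = (0.409/0.182)·ln[(0.409+0.182·4.00)/(0.409+0.182·2.32)] = 2.247·ln(1.137/0.8312) = 0.7039 mol/dm³.
Then C_S = (C_{R0}−C_R) − C_T = 1.680 − 0.7039 = 0.9761 mol/dm³.
S̃_{S/T} = C_S/C_T = 0.9761/0.7039 = 1.39.

1.39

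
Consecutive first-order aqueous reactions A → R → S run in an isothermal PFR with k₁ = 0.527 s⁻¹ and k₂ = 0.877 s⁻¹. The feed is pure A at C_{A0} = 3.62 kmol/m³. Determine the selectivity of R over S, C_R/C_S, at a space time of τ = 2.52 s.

0.467

The intermediate concentration in a first-order A→B→C sequence is C_R = k₁C_{A0}(e^(−k₁τ) − e^(−k₂τ))/(k₂−k₁).
e^(−k₁τ) = e^(−0.527×2.52) = e^(−1.328) = 0.2650; e^(−k₂τ) = e^(−2.210) = 0.1097.
C_R = 0.527×3.62/(0.877−0.527) × (0.2650−0.1097) = 5.451×0.1553 = 0.8465 kmol/m³.
C_A = C_{A0}e^(−k₁τ) = 0.9593 kmol/m³, so C_S = C_{A0}−C_A−C_R = 1.814 kmol/m³; C_R/C_S = 0.467.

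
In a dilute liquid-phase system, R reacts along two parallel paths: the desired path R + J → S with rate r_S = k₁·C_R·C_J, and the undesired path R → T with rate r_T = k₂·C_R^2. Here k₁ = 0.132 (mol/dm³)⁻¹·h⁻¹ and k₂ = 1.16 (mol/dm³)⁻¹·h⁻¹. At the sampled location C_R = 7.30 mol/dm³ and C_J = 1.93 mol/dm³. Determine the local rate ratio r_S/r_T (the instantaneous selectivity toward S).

S_{S/T} = r_S/r_T = (k₁·C_R·C_J)/(k₂·C_R^2) = (k₁/k₂)·C_R⁻¹·C_J.
= (0.132×7.300×1.930) / (1.16×7.300^2) = 1.860/61.82 = 0.0301.

0.0301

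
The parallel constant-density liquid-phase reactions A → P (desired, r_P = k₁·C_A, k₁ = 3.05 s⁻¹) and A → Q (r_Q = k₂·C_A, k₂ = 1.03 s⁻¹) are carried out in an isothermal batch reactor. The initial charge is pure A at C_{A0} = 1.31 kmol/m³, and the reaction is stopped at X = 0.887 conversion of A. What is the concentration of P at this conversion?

C_A = C_{A0}(1−X) = 0.1480 kmol/m³.
Both paths are first order in A, so the instantaneous fraction to P is constant: dC_P/d(−C_A) = k₁/(k₁+k₂) = 0.7475.
C_P = 0.7475·(C_{A0}−C_A) = 0.7475×1.162 = 0.869 kmol/m³.

0.869 kmol/m³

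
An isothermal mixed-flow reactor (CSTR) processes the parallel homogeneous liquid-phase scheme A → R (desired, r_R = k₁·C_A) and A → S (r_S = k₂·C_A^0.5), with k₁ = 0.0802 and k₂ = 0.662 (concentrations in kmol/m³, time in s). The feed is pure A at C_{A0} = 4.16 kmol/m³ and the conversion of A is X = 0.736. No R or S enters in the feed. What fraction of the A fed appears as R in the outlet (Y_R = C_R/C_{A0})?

0.0829

Exit C_A = C_{A0}(1−X) = 4.16×0.264 = 1.098 kmol/m³.
Rates in a CSTR are evaluated at the outlet concentration: r_R = 0.0802×1.098 = 0.08808, r_S = 0.662×1.098^0.5 = 0.6938.
Fraction of consumed A going to R: r_R/(r_R+r_S) = 0.1127.
C_R = 0.1127·C_{A0}·X = 0.1127×4.16×0.736 = 0.345 kmol/m³; Y_R = C_R/C_{A0} = 0.0829.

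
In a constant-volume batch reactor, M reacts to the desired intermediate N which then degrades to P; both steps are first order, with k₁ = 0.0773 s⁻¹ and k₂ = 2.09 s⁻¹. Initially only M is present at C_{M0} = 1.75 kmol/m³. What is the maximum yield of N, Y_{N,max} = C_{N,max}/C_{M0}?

For a first-order series the maximum intermediate yield is C_{N,max}/C_{M0} = (k₁/k₂)^[k₂/(k₂−k₁)].
= (0.0773/2.09)^(2.09/(2.09−0.0773)) = (0.03699)^(1.038) = 0.03259.

0.0326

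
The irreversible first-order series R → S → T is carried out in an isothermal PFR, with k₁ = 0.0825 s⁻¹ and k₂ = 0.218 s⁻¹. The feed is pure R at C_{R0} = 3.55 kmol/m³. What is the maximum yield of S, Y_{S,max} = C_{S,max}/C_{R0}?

Evaluating C_S at τ_opt = ln(k₂/k₁)/(k₂−k₁) gives C_{S,max}/C_{R0} = (k₁/k₂)^[k₂/(k₂−k₁)].
= (0.0825/0.218)^(0.218/(0.218−0.0825)) = (0.3784)^(1.609) = 0.2094.

0.209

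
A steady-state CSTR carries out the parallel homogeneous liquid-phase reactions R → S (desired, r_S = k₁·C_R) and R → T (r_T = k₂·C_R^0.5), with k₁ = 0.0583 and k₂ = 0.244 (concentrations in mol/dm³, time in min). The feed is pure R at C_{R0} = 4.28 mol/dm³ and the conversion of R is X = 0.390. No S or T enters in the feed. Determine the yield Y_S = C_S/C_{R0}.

0.109

Exit C_R = C_{R0}(1−X) = 4.28×0.610 = 2.611 mol/dm³.
A CSTR operates uniformly at the exit composition, giving r_S = 0.1522 and r_T = 0.3943 (each k·C_R^n at C_R = 2.611).
Fraction of consumed R going to S: r_S/(r_S+r_T) = 0.2785.
C_S = 0.2785·C_{R0}·X = 0.2785×4.28×0.390 = 0.465 mol/dm³; Y_S = C_S/C_{R0} = 0.109.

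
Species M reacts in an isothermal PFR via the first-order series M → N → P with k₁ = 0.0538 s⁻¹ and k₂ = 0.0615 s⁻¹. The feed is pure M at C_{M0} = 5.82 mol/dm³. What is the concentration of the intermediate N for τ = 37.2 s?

1.37 mol/dm³

The intermediate concentration in a first-order A→B→C sequence is C_N = k₁C_{M0}(e^(−k₁τ) − e^(−k₂τ))/(k₂−k₁).
e^(−k₁τ) = e^(−0.0538×37.2) = e^(−2.001) = 0.1352; e^(−k₂τ) = e^(−2.288) = 0.1015.
C_N = 0.0538×5.82/(0.0615−0.0538) × (0.1352−0.1015) = 40.66×0.03366 = 1.369 mol/dm³.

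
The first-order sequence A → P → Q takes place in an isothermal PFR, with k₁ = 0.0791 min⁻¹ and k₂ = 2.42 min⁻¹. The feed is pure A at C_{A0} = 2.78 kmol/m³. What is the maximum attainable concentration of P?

0.0809 kmol/m³

Evaluating C_P at τ_opt = ln(k₂/k₁)/(k₂−k₁) gives C_{P,max}/C_{A0} = (k₁/k₂)^[k₂/(k₂−k₁)].
= (0.0791/2.42)^(2.42/(2.42−0.0791)) = (0.03269)^(1.034) = 0.02912.
C_{P,max} = 0.02912×2.78 = 0.0809 kmol/m³.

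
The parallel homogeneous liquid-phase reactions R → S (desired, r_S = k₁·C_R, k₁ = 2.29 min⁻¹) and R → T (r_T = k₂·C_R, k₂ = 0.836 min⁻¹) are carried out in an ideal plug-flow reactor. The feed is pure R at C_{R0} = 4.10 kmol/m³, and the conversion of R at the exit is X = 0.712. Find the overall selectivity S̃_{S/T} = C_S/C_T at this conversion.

2.74

C_R = C_{R0}(1−X) = 1.181 kmol/m³.
Both paths are first order in R, so the instantaneous fraction to S is constant: dC_S/d(−C_R) = k₁/(k₁+k₂) = 0.7326.
C_S = 0.7326·(C_{R0}−C_R) = 0.7326×2.919 = 2.14 kmol/m³.
C_T = (C_{R0}−C_R)−C_S = 0.7807 kmol/m³; S̃_{S/T} = 2.139/0.7807 = 2.74.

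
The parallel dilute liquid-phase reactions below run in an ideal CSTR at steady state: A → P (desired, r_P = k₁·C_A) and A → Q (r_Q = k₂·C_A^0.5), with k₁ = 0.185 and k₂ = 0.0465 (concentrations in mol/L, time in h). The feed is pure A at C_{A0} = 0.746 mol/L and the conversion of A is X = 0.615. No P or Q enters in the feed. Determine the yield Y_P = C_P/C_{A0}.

Exit C_A = C_{A0}(1−X) = 0.746×0.385 = 0.2872 mol/L.
A CSTR operates uniformly at the exit composition, giving r_P = 0.05313 and r_Q = 0.02492 (each k·C_A^n at C_A = 0.2872).
Fraction of consumed A going to P: r_P/(r_P+r_Q) = 0.6807.
C_P = 0.6807·C_{A0}·X = 0.6807×0.746×0.615 = 0.312 mol/L; Y_P = C_P/C_{A0} = 0.419.

0.419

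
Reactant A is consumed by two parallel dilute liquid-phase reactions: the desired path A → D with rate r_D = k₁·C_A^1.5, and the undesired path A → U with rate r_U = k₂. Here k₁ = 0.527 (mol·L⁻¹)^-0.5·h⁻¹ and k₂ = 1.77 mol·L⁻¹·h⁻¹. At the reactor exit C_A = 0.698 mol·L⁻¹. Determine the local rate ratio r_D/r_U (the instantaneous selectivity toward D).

0.174

S_{D/U} = r_D/r_U = (k₁·C_A^1.5)/(k₂) = (k₁/k₂)·C_A^1.5.
= (0.527×0.6980^1.5) / (1.77) = 0.3073/1.770 = 0.174.
Since the desired path is higher order in A, keeping C_A high (PFR or concentrated feed) favours D.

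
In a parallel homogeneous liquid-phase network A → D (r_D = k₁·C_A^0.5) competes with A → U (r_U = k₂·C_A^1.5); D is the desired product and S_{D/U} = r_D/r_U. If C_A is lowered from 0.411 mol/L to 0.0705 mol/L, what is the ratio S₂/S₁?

S_{D/U} = (k₁/k₂)·C_A⁻¹, so S₂/S₁ = (C_{A,2}/C_{A,1})⁻¹.
= 0.411/0.0705 = 5.83.

5.83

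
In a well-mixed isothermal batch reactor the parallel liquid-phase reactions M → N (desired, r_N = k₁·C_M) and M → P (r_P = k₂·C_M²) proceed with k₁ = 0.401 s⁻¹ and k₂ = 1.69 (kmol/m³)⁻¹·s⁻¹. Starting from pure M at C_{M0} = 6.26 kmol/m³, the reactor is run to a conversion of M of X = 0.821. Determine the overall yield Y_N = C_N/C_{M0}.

C_M = C_{M0}(1−X) = 1.121 kmol/m³.
Along a PFR/batch, dC_N/dC_M = −r_N/(r_N+r_P) = −k₁/(k₁+k₂·C_M).
Integrating from C_{M0} to C_M: C_N = (0.401/1.69)·ln[(0.401+1.69·6.26)/(0.401+1.69·1.12)] = 0.2373·ln(10.98/2.295) = 0.3715 kmol/m³.
Y_N = C_N/C_{M0} = 0.3715/6.26 = 0.0593.

0.0593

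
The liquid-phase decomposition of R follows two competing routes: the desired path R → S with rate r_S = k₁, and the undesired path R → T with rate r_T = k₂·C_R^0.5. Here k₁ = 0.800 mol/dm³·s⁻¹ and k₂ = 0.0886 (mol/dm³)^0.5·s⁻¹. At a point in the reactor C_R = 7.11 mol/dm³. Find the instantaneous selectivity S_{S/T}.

S_{S/T} = r_S/r_T = (k₁)/(k₂·C_R^0.5) = (k₁/k₂)·C_R^-0.5.
= (0.800) / (0.0886×7.110^0.5) = 0.8000/0.2362 = 3.39.

3.39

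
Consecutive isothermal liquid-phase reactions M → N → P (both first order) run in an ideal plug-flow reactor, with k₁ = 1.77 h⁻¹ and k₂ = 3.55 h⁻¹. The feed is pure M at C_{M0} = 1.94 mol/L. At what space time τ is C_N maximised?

0.391 h

The intermediate peaks when r₁ = r₂, i.e. k₁e^(−k₁τ) = k₂e^(−k₂τ), giving τ_opt = ln(k₂/k₁)/(k₂−k₁).
= ln(3.55/1.77)/(3.55−1.77) = ln(2.006)/1.780 = 0.6960/1.780 = 0.391 h.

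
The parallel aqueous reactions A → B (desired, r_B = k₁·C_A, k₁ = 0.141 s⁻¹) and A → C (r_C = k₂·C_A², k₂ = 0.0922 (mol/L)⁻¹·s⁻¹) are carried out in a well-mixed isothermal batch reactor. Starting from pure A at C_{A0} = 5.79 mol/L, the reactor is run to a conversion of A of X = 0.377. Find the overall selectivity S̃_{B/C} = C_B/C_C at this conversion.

C_A = C_{A0}(1−X) = 3.607 mol/L.
Along a PFR/batch, dC_B/dC_A = −r_B/(r_B+r_C) = −k₁/(k₁+k₂·C_A).
Integrating from C_{A0} to C_A: C_B = (0.141/0.0922)·ln[(0.141+0.0922·5.79)/(0.141+0.0922·3.61)] = 1.529·ln(0.6748/0.4736) = 0.5416 mol/L.
C_C = (C_{A0}−C_A)−C_B = 1.641 mol/L; S̃_{B/C} = 0.5416/1.641 = 0.330.

0.330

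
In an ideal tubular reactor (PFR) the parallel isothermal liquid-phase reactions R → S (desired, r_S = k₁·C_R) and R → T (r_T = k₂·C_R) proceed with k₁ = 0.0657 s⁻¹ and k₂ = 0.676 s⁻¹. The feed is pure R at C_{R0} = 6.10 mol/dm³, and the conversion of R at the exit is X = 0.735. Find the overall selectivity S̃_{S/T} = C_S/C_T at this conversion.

0.0972

C_R = C_{R0}(1−X) = 1.617 mol/dm³.
Both paths are first order in R, so the instantaneous fraction to S is constant: dC_S/d(−C_R) = k₁/(k₁+k₂) = 0.08858.
C_S = 0.08858·(C_{R0}−C_R) = 0.08858×4.483 = 0.397 mol/dm³.
C_T = (C_{R0}−C_R)−C_S = 4.086 mol/dm³; S̃_{S/T} = 0.3971/4.086 = 0.0972.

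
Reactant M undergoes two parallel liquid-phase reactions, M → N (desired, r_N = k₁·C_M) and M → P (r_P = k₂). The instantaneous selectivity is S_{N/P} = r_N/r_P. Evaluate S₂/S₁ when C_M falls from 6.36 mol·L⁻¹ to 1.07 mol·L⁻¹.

S_{N/P} = (k₁/k₂)·C_M, so S₂/S₁ = (C_{M,2}/C_{M,1}).
= 1.07/6.36 = 0.168.
Selectivity toward N falls as C_M falls — high-concentration operation is favoured.

0.168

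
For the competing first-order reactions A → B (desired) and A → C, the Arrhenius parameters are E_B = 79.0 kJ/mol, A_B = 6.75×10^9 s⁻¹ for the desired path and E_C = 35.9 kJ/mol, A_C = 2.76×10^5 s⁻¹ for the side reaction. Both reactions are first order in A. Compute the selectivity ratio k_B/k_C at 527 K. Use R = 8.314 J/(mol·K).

With equal orders, S_{B/C} = k_B/k_C = (A_B/A_C)·exp[(E_C−E_B)/(RT)].
(E_C−E_B)/(RT) = (35.9−79.0)×10³/(8.314×527) = -43100/4381 = -9.837.
k_B/k_C = (6.75×10^9/2.76×10^5)·exp(-9.837) = 24457 × 5.344×10^-5 = 1.31.

1.31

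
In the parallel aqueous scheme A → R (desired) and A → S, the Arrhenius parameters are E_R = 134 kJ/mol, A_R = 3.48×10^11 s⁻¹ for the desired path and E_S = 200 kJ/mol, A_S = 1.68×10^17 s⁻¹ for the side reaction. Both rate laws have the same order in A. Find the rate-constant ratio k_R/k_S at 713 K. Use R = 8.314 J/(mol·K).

0.142

Since both paths have the same order in A, the concentration cancels and S_{R/S} = k_R/k_S = (A_R/A_S)·exp[(E_S−E_R)/(RT)].
(E_S−E_R)/(RT) = (200−134)×10³/(8.314×713) = 66000/5928 = 11.13.
k_R/k_S = (3.48×10^11/1.68×10^17)·exp(11.13) = 2.071×10^-6 × 68448 = 0.142.
Since E_R < E_S, lowering the temperature improves selectivity toward R.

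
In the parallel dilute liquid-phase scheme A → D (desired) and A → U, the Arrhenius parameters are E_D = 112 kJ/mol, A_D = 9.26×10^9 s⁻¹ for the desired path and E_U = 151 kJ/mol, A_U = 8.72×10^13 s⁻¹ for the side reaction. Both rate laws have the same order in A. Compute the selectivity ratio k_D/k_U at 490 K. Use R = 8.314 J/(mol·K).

Since both paths have the same order in A, the concentration cancels and S_{D/U} = k_D/k_U = (A_D/A_U)·exp[(E_U−E_D)/(RT)].
(E_U−E_D)/(RT) = (151−112)×10³/(8.314×490) = 39000/4074 = 9.573.
k_D/k_U = (9.26×10^9/8.72×10^13)·exp(9.573) = 1.062×10^-4 × 14375 = 1.53.

1.53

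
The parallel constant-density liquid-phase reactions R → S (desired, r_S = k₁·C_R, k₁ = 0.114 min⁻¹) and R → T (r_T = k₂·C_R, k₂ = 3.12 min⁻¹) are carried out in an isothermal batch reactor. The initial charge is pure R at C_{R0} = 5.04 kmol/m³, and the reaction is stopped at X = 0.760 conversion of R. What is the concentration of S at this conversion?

C_R = C_{R0}(1−X) = 1.210 kmol/m³.
Both paths are first order in R, so the instantaneous fraction to S is constant: dC_S/d(−C_R) = k₁/(k₁+k₂) = 0.03525.
C_S = 0.03525·(C_{R0}−C_R) = 0.03525×3.830 = 0.135 kmol/m³.

0.135 kmol/m³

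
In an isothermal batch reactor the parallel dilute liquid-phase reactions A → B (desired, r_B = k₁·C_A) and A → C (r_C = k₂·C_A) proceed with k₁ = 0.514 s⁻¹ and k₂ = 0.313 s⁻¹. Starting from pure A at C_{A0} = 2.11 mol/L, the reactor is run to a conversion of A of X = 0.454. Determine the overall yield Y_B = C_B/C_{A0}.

0.282

C_A = C_{A0}(1−X) = 1.152 mol/L.
Both paths are first order in A, so the instantaneous fraction to B is constant: dC_B/d(−C_A) = k₁/(k₁+k₂) = 0.6215.
C_B = 0.6215·(C_{A0}−C_A) = 0.6215×0.9579 = 0.595 mol/L.
Y_B = C_B/C_{A0} = 0.5954/2.11 = 0.282.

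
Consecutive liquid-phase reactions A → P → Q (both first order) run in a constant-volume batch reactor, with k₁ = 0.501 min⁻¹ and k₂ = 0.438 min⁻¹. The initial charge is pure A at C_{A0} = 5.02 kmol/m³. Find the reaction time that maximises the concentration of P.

2.13 min

The intermediate peaks when r₁ = r₂, i.e. k₁e^(−k₁t) = k₂e^(−k₂t), giving t_opt = ln(k₂/k₁)/(k₂−k₁).
= ln(0.438/0.501)/(0.438−0.501) = ln(0.8743)/-0.06300 = -0.1344/-0.06300 = 2.13 min.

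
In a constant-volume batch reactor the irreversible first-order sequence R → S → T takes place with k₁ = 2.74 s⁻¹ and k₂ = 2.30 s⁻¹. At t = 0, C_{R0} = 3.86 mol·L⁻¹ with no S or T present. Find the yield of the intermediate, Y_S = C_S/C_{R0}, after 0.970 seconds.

Solving the coupled first-order balances gives C_S(t) = [k₁/(k₂−k₁)]·C_{R0}·(e^(−k₁t) − e^(−k₂t)).
e^(−k₁t) = e^(−2.74×0.970) = e^(−2.658) = 0.07010; e^(−k₂t) = e^(−2.231) = 0.1074.
C_S = 2.74×3.86/(2.30−2.74) × (0.07010−0.1074) = (-24.04)×(-0.03732) = 0.8970 mol·L⁻¹.
Y_S = C_S/C_{R0} = 0.8970/3.86 = 0.232.

0.232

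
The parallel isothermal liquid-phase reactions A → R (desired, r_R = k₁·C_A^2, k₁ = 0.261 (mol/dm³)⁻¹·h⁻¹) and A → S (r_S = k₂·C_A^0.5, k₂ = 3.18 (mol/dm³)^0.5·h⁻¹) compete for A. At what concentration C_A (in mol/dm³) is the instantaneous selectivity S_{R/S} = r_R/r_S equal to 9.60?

23.9 mol/dm³

S_{R/S} = (k₁/k₂)·C_A^1.5 ⇒ C_A = (S·k₂/k₁)^(1/1.5).
= (9.60×3.18/0.261)^(0.6667) = (117.0)^(0.6667) = 23.9 mol/dm³.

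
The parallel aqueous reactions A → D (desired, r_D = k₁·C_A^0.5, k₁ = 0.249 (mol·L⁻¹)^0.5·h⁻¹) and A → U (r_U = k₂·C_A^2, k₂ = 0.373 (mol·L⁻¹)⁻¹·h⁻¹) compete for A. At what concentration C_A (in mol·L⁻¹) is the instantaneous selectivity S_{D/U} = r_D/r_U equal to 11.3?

S_{D/U} = (k₁/k₂)·C_A^-1.5 ⇒ C_A = (S·k₂/k₁)^(1/(-1.5)).
= (11.3×0.373/0.249)^(-0.6667) = (16.93)^(-0.6667) = 0.152 mol·L⁻¹.

0.152 mol·L⁻¹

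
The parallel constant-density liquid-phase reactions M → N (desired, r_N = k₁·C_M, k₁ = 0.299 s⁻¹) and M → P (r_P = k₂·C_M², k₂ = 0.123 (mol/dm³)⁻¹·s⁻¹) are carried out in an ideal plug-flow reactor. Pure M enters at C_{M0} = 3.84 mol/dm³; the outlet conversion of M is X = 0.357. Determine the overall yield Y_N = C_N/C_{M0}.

0.156

C_M = C_{M0}(1−X) = 2.469 mol/dm³.
Along a PFR/batch, dC_N/dC_M = −r_N/(r_N+r_P) = −k₁/(k₁+k₂·C_M).
Integrating from C_{M0} to C_M: C_N = (0.299/0.123)·ln[(0.299+0.123·3.84)/(0.299+0.123·2.47)] = 2.431·ln(0.7713/0.6027) = 0.5997 mol/dm³.
Y_N = C_N/C_{M0} = 0.5997/3.84 = 0.156.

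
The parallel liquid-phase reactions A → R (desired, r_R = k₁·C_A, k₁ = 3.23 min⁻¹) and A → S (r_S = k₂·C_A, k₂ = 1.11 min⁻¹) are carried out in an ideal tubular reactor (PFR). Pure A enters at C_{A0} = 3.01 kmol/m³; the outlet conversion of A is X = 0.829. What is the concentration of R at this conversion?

C_A = C_{A0}(1−X) = 0.5147 kmol/m³.
Both paths are first order in A, so the instantaneous fraction to R is constant: dC_R/d(−C_A) = k₁/(k₁+k₂) = 0.7442.
C_R = 0.7442·(C_{A0}−C_A) = 0.7442×2.495 = 1.86 kmol/m³.

1.86 kmol/m³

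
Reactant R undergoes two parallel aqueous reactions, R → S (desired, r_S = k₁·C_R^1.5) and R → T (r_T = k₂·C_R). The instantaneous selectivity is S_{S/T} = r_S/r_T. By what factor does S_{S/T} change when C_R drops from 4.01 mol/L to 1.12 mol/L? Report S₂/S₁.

0.528

S_{S/T} = (k₁/k₂)·C_R^0.5, so S₂/S₁ = (C_{R,2}/C_{R,1})^0.5.
= (1.12/4.01)^0.5 = (0.2793)^0.5 = 0.528.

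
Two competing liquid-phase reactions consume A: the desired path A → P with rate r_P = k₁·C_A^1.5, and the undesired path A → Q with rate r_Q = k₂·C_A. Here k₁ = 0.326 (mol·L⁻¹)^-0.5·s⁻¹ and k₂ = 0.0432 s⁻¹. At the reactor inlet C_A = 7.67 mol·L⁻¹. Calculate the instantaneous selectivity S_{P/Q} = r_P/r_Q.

S_{P/Q} = r_P/r_Q = (k₁·C_A^1.5)/(k₂·C_A) = (k₁/k₂)·C_A^0.5.
= (0.326×7.670^1.5) / (0.0432×7.670) = 6.925/0.3313 = 20.9.
Since the desired path is higher order in A, keeping C_A high (PFR or concentrated feed) favours P.

20.9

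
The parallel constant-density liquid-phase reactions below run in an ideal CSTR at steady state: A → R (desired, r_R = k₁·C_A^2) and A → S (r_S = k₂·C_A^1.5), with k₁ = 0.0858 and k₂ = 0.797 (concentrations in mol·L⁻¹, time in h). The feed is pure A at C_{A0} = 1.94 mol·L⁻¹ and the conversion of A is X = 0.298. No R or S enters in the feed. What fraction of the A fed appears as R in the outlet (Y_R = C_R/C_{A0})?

0.0333

Exit C_A = C_{A0}(1−X) = 1.94×0.702 = 1.362 mol·L⁻¹.
In a CSTR the entire volume is at exit conditions, so r_R = 0.0858×1.362^2 = 0.1591 and r_S = 0.797×1.362^1.5 = 1.267.
Fraction of consumed A going to R: r_R/(r_R+r_S) = 0.1116.
C_R = 0.1116·C_{A0}·X = 0.1116×1.94×0.298 = 0.0645 mol·L⁻¹; Y_R = C_R/C_{A0} = 0.0333.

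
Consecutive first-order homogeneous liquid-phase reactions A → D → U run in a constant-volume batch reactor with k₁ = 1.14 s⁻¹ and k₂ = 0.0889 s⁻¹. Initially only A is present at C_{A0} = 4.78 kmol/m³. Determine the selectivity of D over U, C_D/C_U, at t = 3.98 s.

3.13

Solving the coupled first-order balances gives C_D(t) = [k₁/(k₂−k₁)]·C_{A0}·(e^(−k₁t) − e^(−k₂t)).
e^(−k₁t) = e^(−1.14×3.98) = e^(−4.537) = 0.01070; e^(−k₂t) = e^(−0.3538) = 0.7020.
C_D = 1.14×4.78/(0.0889−1.14) × (0.01070−0.7020) = (-5.184)×(-0.6913) = 3.584 kmol/m³.
C_A = C_{A0}e^(−k₁t) = 0.05116 kmol/m³, so C_U = C_{A0}−C_A−C_D = 1.145 kmol/m³; C_D/C_U = 3.13.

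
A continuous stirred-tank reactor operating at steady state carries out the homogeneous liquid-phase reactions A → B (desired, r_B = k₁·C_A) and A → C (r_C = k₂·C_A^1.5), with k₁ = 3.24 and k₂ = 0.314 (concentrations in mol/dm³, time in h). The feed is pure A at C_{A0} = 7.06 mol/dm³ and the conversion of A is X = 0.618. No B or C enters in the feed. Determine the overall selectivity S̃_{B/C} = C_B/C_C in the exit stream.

Exit C_A = C_{A0}(1−X) = 7.06×0.382 = 2.697 mol/dm³.
A CSTR operates uniformly at the exit composition, giving r_B = 8.738 and r_C = 1.391 (each k·C_A^n at C_A = 2.697).
Overall selectivity = C_B/C_C = r_Bτ/(r_Cτ) = r_B/r_C = 6.28.

6.28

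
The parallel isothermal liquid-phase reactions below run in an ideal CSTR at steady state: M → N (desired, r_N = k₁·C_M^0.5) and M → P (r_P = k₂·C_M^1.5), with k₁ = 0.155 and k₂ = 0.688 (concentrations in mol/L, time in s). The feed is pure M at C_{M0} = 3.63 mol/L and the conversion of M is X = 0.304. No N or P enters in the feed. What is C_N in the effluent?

0.0903 mol/L

Exit C_M = C_{M0}(1−X) = 3.63×0.696 = 2.526 mol/L.
Rates in a CSTR are evaluated at the outlet concentration: r_N = 0.155×2.526^0.5 = 0.2464, r_P = 0.688×2.526^1.5 = 2.763.
Fraction of consumed M going to N: r_N/(r_N+r_P) = 0.08187.
C_N = 0.08187·C_{M0}·X = 0.08187×3.63×0.304 = 0.0903 mol/L.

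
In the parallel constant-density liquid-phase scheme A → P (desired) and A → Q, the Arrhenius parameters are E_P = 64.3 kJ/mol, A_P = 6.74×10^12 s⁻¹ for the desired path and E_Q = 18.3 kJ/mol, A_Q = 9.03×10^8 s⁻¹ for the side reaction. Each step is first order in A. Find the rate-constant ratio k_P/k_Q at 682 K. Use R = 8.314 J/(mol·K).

2.24

Since both paths have the same order in A, the concentration cancels and S_{P/Q} = k_P/k_Q = (A_P/A_Q)·exp[(E_Q−E_P)/(RT)].
(E_Q−E_P)/(RT) = (18.3−64.3)×10³/(8.314×682) = -46000/5670 = -8.113.
k_P/k_Q = (6.74×10^12/9.03×10^8)·exp(-8.113) = 7464 × 2.997×10^-4 = 2.24.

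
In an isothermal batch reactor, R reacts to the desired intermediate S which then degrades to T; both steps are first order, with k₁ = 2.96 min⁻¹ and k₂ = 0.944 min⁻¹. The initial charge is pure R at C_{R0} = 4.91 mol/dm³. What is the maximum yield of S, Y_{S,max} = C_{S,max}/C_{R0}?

0.586

Evaluating C_S at t_opt = ln(k₂/k₁)/(k₂−k₁) gives C_{S,max}/C_{R0} = (k₁/k₂)^[k₂/(k₂−k₁)].
= (2.96/0.944)^(0.944/(0.944−2.96)) = (3.136)^(-0.4683) = 0.5856.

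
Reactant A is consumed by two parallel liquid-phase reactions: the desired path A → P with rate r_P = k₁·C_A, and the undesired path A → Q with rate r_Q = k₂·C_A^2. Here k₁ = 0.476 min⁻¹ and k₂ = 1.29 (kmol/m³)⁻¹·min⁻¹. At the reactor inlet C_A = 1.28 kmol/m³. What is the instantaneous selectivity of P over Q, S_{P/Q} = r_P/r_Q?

S_{P/Q} = r_P/r_Q = (k₁·C_A)/(k₂·C_A^2) = (k₁/k₂)·C_A⁻¹.
= (0.476×1.280) / (1.29×1.280^2) = 0.6093/2.114 = 0.288.
The undesired path is higher order in A, so low C_A (CSTR or dilute feed) favours P.

0.288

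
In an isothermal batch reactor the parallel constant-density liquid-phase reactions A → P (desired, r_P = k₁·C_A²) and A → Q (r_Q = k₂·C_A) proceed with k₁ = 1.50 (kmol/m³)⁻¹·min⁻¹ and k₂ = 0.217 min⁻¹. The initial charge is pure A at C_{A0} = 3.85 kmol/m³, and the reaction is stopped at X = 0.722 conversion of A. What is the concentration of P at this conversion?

C_A = C_{A0}(1−X) = 1.070 kmol/m³.
Along a PFR/batch, dC_Q/dC_A = −r_Q/(r_P+r_Q) = −k₂/(k₂+k₁·C_A).
Integrating from C_{A0} to C_A: C_Q = (0.217/1.50)·ln[(0.217+1.50·3.85)/(0.217+1.50·1.07)] = 0.1447·ln(5.992/1.822) = 0.1722 kmol/m³.
Then C_P = (C_{A0}−C_A) − C_Q = 2.780 − 0.1722 = 2.608 kmol/m³.

2.61 kmol/m³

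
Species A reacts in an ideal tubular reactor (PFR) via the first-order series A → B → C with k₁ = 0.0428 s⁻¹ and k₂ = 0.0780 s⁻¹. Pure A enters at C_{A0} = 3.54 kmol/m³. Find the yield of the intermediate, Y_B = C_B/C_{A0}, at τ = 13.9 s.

The intermediate concentration in a first-order A→B→C sequence is C_B = k₁C_{A0}(e^(−k₁τ) − e^(−k₂τ))/(k₂−k₁).
e^(−k₁τ) = e^(−0.0428×13.9) = e^(−0.5949) = 0.5516; e^(−k₂τ) = e^(−1.084) = 0.3382.
C_B = 0.0428×3.54/(0.0780−0.0428) × (0.5516−0.3382) = 4.304×0.2134 = 0.9187 kmol/m³.
Y_B = C_B/C_{A0} = 0.9187/3.54 = 0.260.

0.260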